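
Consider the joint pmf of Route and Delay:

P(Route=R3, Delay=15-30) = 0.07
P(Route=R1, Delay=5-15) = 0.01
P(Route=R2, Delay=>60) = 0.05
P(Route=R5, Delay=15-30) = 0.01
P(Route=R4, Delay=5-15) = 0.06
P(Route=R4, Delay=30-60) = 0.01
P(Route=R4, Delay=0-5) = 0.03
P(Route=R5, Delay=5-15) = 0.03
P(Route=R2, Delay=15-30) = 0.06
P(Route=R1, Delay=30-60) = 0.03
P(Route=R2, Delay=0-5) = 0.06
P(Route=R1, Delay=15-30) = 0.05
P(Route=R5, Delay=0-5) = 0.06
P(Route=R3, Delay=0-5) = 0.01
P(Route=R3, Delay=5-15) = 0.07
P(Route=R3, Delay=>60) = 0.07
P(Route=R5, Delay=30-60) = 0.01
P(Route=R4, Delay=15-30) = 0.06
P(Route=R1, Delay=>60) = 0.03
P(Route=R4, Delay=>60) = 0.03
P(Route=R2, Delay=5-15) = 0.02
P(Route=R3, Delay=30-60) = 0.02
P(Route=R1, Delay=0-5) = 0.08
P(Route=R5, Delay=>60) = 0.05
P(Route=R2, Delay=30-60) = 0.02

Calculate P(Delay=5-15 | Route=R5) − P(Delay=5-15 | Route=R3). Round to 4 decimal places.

P(Route=R5) = 0.06 + 0.03 + 0.01 + 0.01 + 0.05 = 0.16; P(Delay=5-15 | Route=R5) = 0.03/0.16 = 0.18750.
P(Route=R3) = 0.01 + 0.07 + 0.07 + 0.02 + 0.07 = 0.24; P(Delay=5-15 | Route=R3) = 0.07/0.24 = 0.29167.
Difference = -0.1042.

-0.1042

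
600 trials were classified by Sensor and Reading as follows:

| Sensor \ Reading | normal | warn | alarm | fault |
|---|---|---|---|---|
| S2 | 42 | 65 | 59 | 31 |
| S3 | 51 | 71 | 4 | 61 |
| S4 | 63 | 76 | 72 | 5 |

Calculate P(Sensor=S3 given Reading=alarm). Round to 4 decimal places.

Total with Reading=alarm: 59 + 4 + 72 = 135.
P(Sensor=S3 | Reading=alarm) = 4/135 = 0.0296.

0.0296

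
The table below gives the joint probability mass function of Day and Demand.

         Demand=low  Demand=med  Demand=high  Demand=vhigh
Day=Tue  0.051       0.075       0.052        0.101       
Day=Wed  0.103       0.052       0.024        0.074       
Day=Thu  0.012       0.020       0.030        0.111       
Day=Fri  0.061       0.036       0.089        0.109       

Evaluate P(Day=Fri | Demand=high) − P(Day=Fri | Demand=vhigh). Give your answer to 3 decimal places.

P(Demand=high) = 0.052 + 0.024 + 0.030 + 0.089 = 0.195; P(Day=Fri | Demand=high) = 0.089/0.195 = 0.4564.
P(Demand=vhigh) = 0.101 + 0.074 + 0.111 + 0.109 = 0.395; P(Day=Fri | Demand=vhigh) = 0.109/0.395 = 0.2759.
Difference = 0.180.

0.180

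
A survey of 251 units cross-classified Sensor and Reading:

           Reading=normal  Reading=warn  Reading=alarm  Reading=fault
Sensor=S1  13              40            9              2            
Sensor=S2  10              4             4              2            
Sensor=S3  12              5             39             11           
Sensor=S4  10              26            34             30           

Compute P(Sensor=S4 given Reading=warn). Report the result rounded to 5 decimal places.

Total with Reading=warn: 40 + 4 + 5 + 26 = 75.
P(Sensor=S4 | Reading=warn) = 26/75 = 0.34667.

0.34667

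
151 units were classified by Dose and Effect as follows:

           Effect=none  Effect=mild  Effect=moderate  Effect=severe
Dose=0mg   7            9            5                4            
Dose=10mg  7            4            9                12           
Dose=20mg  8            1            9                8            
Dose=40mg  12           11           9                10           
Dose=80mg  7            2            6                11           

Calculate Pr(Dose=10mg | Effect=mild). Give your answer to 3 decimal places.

0.148

Total with Effect=mild: 9 + 4 + 1 + 11 + 2 = 27.
P(Dose=10mg | Effect=mild) = 4/27 = 0.148.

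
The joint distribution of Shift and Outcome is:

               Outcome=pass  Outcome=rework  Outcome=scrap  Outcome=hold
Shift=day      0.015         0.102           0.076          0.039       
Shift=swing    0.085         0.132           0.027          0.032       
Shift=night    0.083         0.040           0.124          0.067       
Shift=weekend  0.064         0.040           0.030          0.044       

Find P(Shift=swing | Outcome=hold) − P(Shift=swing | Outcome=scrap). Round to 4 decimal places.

P(Outcome=hold) = 0.039 + 0.032 + 0.067 + 0.044 = 0.182; P(Shift=swing | Outcome=hold) = 0.032/0.182 = 0.17582.
P(Outcome=scrap) = 0.076 + 0.027 + 0.124 + 0.030 = 0.257; P(Shift=swing | Outcome=scrap) = 0.027/0.257 = 0.10506.
Difference = 0.0708.

0.0708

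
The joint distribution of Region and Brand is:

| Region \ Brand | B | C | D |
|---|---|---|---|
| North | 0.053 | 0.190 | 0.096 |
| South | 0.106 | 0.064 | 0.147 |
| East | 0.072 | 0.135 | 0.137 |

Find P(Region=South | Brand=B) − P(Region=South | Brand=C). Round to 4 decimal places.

P(Brand=B) = 0.053 + 0.106 + 0.072 = 0.231; P(Region=South | Brand=B) = 0.106/0.231 = 0.45887.
P(Brand=C) = 0.190 + 0.064 + 0.135 = 0.389; P(Region=South | Brand=C) = 0.064/0.389 = 0.16452.
Difference = 0.2944.

0.2944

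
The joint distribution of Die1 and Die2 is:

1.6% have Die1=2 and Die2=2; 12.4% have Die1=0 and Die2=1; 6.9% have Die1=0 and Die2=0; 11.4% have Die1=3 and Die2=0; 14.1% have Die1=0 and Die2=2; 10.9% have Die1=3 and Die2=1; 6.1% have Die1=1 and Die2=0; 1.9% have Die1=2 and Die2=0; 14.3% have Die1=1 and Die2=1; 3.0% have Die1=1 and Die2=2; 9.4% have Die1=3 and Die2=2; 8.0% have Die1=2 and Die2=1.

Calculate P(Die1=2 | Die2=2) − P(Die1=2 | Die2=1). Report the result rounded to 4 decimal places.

P(Die2=2) = 0.141 + 0.030 + 0.016 + 0.094 = 0.281; P(Die1=2 | Die2=2) = 0.016/0.281 = 0.05694.
P(Die2=1) = 0.124 + 0.143 + 0.080 + 0.109 = 0.456; P(Die1=2 | Die2=1) = 0.080/0.456 = 0.17544.
Difference = -0.1185.

-0.1185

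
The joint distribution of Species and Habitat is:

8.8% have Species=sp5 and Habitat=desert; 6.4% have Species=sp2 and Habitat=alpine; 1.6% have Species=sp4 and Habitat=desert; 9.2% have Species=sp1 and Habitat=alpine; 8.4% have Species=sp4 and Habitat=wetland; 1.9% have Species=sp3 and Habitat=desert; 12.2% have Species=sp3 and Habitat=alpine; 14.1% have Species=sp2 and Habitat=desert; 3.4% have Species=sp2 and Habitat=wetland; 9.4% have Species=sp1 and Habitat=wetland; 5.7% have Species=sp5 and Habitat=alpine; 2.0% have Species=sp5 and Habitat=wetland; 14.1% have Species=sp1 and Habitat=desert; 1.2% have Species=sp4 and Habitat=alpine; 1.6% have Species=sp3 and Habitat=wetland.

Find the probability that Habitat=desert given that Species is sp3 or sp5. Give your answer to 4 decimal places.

0.3323

P(Species=sp3) = 0.016 + 0.019 + 0.122 = 0.157.
P(Species=sp5) = 0.020 + 0.088 + 0.057 = 0.165.
P(Species ∈ {sp3, sp5}) = 0.157 + 0.165 = 0.322; P(Habitat=desert, Species ∈ {sp3, sp5}) = 0.019 + 0.088 = 0.107.
P(Habitat=desert | Species ∈ {sp3, sp5}) = 0.107/0.322 = 0.3323.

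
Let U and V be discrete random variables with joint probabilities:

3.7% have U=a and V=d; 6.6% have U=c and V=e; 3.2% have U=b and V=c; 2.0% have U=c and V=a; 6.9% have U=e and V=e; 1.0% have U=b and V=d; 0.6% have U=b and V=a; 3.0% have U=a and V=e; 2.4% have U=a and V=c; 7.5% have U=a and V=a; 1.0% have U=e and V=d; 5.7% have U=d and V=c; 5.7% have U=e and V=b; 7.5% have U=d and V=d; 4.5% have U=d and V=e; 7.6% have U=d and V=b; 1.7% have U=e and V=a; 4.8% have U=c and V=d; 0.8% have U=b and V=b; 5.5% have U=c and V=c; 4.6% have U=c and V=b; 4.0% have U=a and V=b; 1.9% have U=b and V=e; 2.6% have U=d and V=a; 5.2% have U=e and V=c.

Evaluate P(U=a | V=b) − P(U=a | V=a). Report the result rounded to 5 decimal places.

P(V=b) = 0.040 + 0.008 + 0.046 + 0.076 + 0.057 = 0.227; P(U=a | V=b) = 0.040/0.227 = 0.176211.
P(V=a) = 0.075 + 0.006 + 0.020 + 0.026 + 0.017 = 0.144; P(U=a | V=a) = 0.075/0.144 = 0.520833.
Difference = -0.34462.

-0.34462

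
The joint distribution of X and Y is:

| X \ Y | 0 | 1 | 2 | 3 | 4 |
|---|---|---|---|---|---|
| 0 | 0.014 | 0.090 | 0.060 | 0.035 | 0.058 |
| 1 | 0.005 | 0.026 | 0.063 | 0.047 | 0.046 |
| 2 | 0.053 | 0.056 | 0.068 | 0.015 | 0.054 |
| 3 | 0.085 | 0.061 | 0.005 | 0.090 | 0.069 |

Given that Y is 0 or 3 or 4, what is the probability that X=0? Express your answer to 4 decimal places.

P(Y=0) = 0.014 + 0.005 + 0.053 + 0.085 = 0.157.
P(Y=3) = 0.035 + 0.047 + 0.015 + 0.090 = 0.187.
P(Y=4) = 0.058 + 0.046 + 0.054 + 0.069 = 0.227.
P(Y ∈ {0, 3, 4}) = 0.157 + 0.187 + 0.227 = 0.571; P(X=0, Y ∈ {0, 3, 4}) = 0.014 + 0.035 + 0.058 = 0.107.
P(X=0 | Y ∈ {0, 3, 4}) = 0.107/0.571 = 0.1874.

0.1874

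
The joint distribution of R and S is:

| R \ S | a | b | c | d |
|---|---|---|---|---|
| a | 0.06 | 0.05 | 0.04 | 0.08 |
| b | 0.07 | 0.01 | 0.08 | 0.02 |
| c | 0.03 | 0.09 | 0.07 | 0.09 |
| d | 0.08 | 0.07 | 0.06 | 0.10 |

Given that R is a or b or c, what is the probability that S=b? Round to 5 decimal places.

0.21739

P(R=a) = 0.06 + 0.05 + 0.04 + 0.08 = 0.23.
P(R=b) = 0.07 + 0.01 + 0.08 + 0.02 = 0.18.
P(R=c) = 0.03 + 0.09 + 0.07 + 0.09 = 0.28.
P(R ∈ {a, b, c}) = 0.23 + 0.18 + 0.28 = 0.69; P(S=b, R ∈ {a, b, c}) = 0.05 + 0.01 + 0.09 = 0.15.
P(S=b | R ∈ {a, b, c}) = 0.15/0.69 = 0.21739.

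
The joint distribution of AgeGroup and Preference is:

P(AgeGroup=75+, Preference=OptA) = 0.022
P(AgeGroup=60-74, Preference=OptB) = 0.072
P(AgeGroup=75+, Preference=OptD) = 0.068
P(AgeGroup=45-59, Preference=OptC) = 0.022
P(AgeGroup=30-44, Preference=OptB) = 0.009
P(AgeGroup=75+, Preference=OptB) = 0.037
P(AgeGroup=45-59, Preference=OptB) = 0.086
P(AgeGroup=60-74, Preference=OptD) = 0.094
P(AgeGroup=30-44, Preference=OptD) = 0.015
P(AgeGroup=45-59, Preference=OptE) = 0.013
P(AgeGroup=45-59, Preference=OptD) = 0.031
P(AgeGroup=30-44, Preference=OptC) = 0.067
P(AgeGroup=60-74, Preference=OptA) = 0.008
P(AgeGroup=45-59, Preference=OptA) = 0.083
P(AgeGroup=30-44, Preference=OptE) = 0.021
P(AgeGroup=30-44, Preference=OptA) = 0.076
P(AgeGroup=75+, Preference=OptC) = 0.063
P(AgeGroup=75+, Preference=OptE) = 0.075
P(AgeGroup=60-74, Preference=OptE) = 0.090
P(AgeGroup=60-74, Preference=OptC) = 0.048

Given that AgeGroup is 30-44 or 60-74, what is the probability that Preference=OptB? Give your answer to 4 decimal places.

0.1620

P(AgeGroup=30-44) = 0.076 + 0.009 + 0.067 + 0.015 + 0.021 = 0.188.
P(AgeGroup=60-74) = 0.008 + 0.072 + 0.048 + 0.094 + 0.090 = 0.312.
P(AgeGroup ∈ {30-44, 60-74}) = 0.188 + 0.312 = 0.500; P(Preference=OptB, AgeGroup ∈ {30-44, 60-74}) = 0.009 + 0.072 = 0.081.
P(Preference=OptB | AgeGroup ∈ {30-44, 60-74}) = 0.081/0.500 = 0.1620.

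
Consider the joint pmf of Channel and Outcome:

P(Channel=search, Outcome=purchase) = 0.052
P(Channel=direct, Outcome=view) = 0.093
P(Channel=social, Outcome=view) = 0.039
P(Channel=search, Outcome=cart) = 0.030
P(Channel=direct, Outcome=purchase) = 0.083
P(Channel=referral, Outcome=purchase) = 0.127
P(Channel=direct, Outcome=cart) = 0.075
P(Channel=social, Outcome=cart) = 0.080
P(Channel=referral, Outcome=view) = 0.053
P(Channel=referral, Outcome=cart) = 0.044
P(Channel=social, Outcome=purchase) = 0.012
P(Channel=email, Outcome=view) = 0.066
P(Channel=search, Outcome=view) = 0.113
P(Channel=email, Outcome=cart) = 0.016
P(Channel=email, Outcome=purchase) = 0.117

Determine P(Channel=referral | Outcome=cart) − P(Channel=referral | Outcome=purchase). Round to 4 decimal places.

-0.1452

P(Outcome=cart) = 0.016 + 0.030 + 0.080 + 0.075 + 0.044 = 0.245; P(Channel=referral | Outcome=cart) = 0.044/0.245 = 0.17959.
P(Outcome=purchase) = 0.117 + 0.052 + 0.012 + 0.083 + 0.127 = 0.391; P(Channel=referral | Outcome=purchase) = 0.127/0.391 = 0.32481.
Difference = -0.1452.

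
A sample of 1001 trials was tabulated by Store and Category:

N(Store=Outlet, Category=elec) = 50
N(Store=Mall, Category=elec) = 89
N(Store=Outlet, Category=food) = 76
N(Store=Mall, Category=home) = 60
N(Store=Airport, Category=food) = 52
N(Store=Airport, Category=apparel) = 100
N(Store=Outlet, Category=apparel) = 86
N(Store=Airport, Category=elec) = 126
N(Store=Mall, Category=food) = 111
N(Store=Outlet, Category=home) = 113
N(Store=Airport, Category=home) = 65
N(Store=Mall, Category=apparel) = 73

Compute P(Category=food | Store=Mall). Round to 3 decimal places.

Total with Store=Mall: 111 + 73 + 89 + 60 = 333.
P(Category=food | Store=Mall) = 111/333 = 0.333.

0.333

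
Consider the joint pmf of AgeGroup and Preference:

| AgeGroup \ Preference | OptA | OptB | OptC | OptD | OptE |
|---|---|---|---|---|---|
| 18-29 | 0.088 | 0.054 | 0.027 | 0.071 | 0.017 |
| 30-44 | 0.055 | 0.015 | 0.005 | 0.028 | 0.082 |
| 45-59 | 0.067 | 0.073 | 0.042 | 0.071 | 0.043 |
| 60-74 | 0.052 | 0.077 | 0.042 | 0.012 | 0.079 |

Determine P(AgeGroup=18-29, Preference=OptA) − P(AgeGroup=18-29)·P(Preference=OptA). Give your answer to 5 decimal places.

P(AgeGroup=18-29) = 0.088 + 0.054 + 0.027 + 0.071 + 0.017 = 0.257.
P(Preference=OptA) = 0.088 + 0.055 + 0.067 + 0.052 = 0.262.
P(AgeGroup=18-29, Preference=OptA) − P(AgeGroup=18-29)P(Preference=OptA) = 0.088 − 0.257×0.262 = 0.02067.

0.02067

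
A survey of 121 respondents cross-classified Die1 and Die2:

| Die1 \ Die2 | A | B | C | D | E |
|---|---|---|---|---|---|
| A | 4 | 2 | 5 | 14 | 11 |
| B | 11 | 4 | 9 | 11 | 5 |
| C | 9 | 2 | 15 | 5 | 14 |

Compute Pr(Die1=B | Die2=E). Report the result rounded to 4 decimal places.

Total with Die2=E: 11 + 5 + 14 = 30.
P(Die1=B | Die2=E) = 5/30 = 0.1667.

0.1667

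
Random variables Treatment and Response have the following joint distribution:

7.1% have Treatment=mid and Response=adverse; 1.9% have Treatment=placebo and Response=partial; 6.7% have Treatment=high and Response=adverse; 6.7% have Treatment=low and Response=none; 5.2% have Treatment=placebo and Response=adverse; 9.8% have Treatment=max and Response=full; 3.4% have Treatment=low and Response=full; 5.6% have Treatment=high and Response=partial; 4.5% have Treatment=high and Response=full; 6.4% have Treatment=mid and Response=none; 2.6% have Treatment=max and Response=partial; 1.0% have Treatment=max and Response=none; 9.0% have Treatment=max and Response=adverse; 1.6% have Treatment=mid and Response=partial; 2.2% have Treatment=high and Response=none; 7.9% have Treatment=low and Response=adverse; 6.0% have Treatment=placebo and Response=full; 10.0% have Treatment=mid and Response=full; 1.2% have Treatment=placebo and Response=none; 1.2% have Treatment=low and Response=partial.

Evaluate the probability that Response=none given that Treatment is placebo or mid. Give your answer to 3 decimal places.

0.193

P(Treatment=placebo) = 0.012 + 0.019 + 0.060 + 0.052 = 0.143.
P(Treatment=mid) = 0.064 + 0.016 + 0.100 + 0.071 = 0.251.
P(Treatment ∈ {placebo, mid}) = 0.143 + 0.251 = 0.394; P(Response=none, Treatment ∈ {placebo, mid}) = 0.012 + 0.064 = 0.076.
P(Response=none | Treatment ∈ {placebo, mid}) = 0.076/0.394 = 0.193.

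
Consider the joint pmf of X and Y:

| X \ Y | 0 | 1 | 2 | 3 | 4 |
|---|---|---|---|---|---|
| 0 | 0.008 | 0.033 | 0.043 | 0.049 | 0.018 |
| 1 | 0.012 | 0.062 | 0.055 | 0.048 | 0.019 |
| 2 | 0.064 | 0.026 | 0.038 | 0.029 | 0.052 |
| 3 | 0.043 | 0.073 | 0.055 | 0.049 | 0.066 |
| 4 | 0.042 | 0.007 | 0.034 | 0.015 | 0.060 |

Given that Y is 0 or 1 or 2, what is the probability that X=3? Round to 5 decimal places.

0.28739

P(Y=0) = 0.008 + 0.012 + 0.064 + 0.043 + 0.042 = 0.169.
P(Y=1) = 0.033 + 0.062 + 0.026 + 0.073 + 0.007 = 0.201.
P(Y=2) = 0.043 + 0.055 + 0.038 + 0.055 + 0.034 = 0.225.
P(Y ∈ {0, 1, 2}) = 0.169 + 0.201 + 0.225 = 0.595; P(X=3, Y ∈ {0, 1, 2}) = 0.043 + 0.073 + 0.055 = 0.171.
P(X=3 | Y ∈ {0, 1, 2}) = 0.171/0.595 = 0.28739.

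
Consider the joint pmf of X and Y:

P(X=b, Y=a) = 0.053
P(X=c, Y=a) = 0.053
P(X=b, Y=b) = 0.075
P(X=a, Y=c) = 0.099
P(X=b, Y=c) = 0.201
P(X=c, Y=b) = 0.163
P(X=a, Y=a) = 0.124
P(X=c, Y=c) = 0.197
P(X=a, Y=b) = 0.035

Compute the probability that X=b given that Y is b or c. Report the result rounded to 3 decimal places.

P(Y=b) = 0.035 + 0.075 + 0.163 = 0.273.
P(Y=c) = 0.099 + 0.201 + 0.197 = 0.497.
P(Y ∈ {b, c}) = 0.273 + 0.497 = 0.770; P(X=b, Y ∈ {b, c}) = 0.075 + 0.201 = 0.276.
P(X=b | Y ∈ {b, c}) = 0.276/0.770 = 0.358.

0.358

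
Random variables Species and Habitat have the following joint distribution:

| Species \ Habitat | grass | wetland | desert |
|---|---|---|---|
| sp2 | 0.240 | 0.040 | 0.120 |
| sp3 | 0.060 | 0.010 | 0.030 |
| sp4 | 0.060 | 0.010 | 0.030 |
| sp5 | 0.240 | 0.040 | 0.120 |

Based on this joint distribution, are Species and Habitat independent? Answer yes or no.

Every cell satisfies P(Species,Habitat) = P(Species)·P(Habitat). For instance P(Species=sp4) = 0.100, P(Habitat=grass) = 0.600, and 0.100×0.600 = 0.060 matches the joint entry. So Species and Habitat are independent.

yes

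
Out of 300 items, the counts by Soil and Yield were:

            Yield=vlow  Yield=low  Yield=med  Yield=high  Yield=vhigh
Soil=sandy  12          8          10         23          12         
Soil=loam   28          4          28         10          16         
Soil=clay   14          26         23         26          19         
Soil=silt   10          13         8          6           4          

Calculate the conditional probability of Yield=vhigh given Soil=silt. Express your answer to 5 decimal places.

Total with Soil=silt: 10 + 13 + 8 + 6 + 4 = 41.
P(Yield=vhigh | Soil=silt) = 4/41 = 0.09756.

0.09756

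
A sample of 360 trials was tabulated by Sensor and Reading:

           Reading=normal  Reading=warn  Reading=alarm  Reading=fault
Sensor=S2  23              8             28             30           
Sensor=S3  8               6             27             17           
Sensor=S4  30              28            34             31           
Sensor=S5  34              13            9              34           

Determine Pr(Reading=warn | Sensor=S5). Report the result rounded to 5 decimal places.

Total with Sensor=S5: 34 + 13 + 9 + 34 = 90.
P(Reading=warn | Sensor=S5) = 13/90 = 0.14444.

0.14444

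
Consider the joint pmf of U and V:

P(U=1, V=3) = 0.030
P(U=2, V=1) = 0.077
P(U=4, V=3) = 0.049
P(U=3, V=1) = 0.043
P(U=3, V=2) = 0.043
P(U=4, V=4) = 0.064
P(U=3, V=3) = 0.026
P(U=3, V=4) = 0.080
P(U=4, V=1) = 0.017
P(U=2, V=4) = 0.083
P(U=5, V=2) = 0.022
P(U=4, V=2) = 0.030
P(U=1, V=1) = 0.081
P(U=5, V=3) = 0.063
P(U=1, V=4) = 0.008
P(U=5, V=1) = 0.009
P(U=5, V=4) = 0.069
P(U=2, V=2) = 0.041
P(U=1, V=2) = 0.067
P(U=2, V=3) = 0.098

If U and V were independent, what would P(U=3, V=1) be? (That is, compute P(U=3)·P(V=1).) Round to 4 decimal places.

P(U=3) = 0.043 + 0.043 + 0.026 + 0.080 = 0.192.
P(V=1) = 0.081 + 0.077 + 0.043 + 0.017 + 0.009 = 0.227.
Product: 0.192 × 0.227 = 0.0436.

0.0436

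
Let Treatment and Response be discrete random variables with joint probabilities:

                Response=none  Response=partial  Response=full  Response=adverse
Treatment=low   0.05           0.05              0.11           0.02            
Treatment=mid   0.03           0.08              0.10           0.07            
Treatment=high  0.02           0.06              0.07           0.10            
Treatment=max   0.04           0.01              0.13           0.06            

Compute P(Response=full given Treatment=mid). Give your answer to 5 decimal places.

P(Treatment=mid) = 0.03 + 0.08 + 0.10 + 0.07 = 0.28.
P(Response=full | Treatment=mid) = 0.10/0.28 = 0.35714.

0.35714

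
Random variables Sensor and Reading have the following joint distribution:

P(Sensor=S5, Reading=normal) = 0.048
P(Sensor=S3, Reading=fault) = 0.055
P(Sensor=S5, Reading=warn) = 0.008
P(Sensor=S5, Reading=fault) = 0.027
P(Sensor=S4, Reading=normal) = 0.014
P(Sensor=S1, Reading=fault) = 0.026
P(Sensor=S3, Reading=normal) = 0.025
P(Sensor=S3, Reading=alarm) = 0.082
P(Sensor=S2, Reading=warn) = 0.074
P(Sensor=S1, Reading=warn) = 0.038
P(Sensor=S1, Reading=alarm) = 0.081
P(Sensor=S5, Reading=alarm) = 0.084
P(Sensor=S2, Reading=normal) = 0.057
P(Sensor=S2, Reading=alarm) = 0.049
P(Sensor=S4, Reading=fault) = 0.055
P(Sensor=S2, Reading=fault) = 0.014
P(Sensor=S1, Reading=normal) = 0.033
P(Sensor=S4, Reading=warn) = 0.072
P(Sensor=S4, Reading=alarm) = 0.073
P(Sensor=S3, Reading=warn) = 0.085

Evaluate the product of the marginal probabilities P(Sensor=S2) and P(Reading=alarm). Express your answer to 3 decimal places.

0.072

P(Sensor=S2) = 0.057 + 0.074 + 0.049 + 0.014 = 0.194.
P(Reading=alarm) = 0.081 + 0.049 + 0.082 + 0.073 + 0.084 = 0.369.
Product: 0.194 × 0.369 = 0.072.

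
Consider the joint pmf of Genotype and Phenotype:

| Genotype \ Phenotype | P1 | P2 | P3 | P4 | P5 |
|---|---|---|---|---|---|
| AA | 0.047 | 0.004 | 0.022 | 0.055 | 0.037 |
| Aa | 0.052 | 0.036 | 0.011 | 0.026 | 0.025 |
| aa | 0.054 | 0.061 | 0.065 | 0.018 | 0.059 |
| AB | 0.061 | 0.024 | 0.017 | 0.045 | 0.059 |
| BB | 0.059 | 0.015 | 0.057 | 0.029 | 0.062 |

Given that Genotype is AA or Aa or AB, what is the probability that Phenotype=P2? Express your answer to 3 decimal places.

P(Genotype=AA) = 0.047 + 0.004 + 0.022 + 0.055 + 0.037 = 0.165.
P(Genotype=Aa) = 0.052 + 0.036 + 0.011 + 0.026 + 0.025 = 0.150.
P(Genotype=AB) = 0.061 + 0.024 + 0.017 + 0.045 + 0.059 = 0.206.
P(Genotype ∈ {AA, Aa, AB}) = 0.165 + 0.150 + 0.206 = 0.521; P(Phenotype=P2, Genotype ∈ {AA, Aa, AB}) = 0.004 + 0.036 + 0.024 = 0.064.
P(Phenotype=P2 | Genotype ∈ {AA, Aa, AB}) = 0.064/0.521 = 0.123.

0.123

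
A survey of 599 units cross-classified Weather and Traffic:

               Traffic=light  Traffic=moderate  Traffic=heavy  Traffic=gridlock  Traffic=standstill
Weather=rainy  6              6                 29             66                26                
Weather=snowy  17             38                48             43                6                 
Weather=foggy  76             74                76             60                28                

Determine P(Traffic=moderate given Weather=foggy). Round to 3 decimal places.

Total with Weather=foggy: 76 + 74 + 76 + 60 + 28 = 314.
P(Traffic=moderate | Weather=foggy) = 74/314 = 0.236.

0.236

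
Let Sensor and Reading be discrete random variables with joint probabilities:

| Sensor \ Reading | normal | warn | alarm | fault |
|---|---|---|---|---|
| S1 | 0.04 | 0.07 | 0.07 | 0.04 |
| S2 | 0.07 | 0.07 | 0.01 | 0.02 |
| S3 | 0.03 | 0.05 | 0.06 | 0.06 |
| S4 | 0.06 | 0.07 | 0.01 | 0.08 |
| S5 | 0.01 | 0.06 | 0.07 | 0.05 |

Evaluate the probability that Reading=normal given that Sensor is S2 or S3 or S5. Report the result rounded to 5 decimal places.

0.19643

P(Sensor=S2) = 0.07 + 0.07 + 0.01 + 0.02 = 0.17.
P(Sensor=S3) = 0.03 + 0.05 + 0.06 + 0.06 = 0.20.
P(Sensor=S5) = 0.01 + 0.06 + 0.07 + 0.05 = 0.19.
P(Sensor ∈ {S2, S3, S5}) = 0.17 + 0.20 + 0.19 = 0.56; P(Reading=normal, Sensor ∈ {S2, S3, S5}) = 0.07 + 0.03 + 0.01 = 0.11.
P(Reading=normal | Sensor ∈ {S2, S3, S5}) = 0.11/0.56 = 0.19643.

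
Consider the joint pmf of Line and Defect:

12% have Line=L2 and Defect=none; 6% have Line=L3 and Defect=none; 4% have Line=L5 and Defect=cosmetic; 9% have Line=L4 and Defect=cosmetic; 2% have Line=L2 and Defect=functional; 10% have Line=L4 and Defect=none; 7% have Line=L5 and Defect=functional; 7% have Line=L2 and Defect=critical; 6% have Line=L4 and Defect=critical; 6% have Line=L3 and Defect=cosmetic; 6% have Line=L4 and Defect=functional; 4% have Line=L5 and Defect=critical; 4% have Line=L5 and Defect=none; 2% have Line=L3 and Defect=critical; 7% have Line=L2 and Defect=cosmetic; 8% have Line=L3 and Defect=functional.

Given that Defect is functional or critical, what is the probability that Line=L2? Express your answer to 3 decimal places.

P(Defect=functional) = 0.02 + 0.08 + 0.06 + 0.07 = 0.23.
P(Defect=critical) = 0.07 + 0.02 + 0.06 + 0.04 = 0.19.
P(Defect ∈ {functional, critical}) = 0.23 + 0.19 = 0.42; P(Line=L2, Defect ∈ {functional, critical}) = 0.02 + 0.07 = 0.09.
P(Line=L2 | Defect ∈ {functional, critical}) = 0.09/0.42 = 0.214.

0.214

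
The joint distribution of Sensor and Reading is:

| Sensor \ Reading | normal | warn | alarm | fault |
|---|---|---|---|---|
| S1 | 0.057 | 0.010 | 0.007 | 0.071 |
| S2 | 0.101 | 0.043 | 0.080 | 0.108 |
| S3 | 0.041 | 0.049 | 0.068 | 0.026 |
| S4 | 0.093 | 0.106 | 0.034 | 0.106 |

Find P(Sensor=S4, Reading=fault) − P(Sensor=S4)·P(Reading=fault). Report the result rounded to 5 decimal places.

P(Sensor=S4) = 0.093 + 0.106 + 0.034 + 0.106 = 0.339.
P(Reading=fault) = 0.071 + 0.108 + 0.026 + 0.106 = 0.311.
P(Sensor=S4, Reading=fault) − P(Sensor=S4)P(Reading=fault) = 0.106 − 0.339×0.311 = 0.00057.

0.00057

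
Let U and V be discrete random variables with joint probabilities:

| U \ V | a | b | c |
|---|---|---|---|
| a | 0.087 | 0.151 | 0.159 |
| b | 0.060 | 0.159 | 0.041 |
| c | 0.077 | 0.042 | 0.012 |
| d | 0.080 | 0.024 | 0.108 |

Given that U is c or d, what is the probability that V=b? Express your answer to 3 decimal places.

0.192

P(U=c) = 0.077 + 0.042 + 0.012 = 0.131.
P(U=d) = 0.080 + 0.024 + 0.108 = 0.212.
P(U ∈ {c, d}) = 0.131 + 0.212 = 0.343; P(V=b, U ∈ {c, d}) = 0.042 + 0.024 = 0.066.
P(V=b | U ∈ {c, d}) = 0.066/0.343 = 0.192.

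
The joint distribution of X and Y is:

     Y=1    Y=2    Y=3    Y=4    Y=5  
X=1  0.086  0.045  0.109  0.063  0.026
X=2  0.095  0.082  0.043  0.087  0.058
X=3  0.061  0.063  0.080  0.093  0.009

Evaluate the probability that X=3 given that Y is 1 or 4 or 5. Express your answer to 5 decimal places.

P(Y=1) = 0.086 + 0.095 + 0.061 = 0.242.
P(Y=4) = 0.063 + 0.087 + 0.093 = 0.243.
P(Y=5) = 0.026 + 0.058 + 0.009 = 0.093.
P(Y ∈ {1, 4, 5}) = 0.242 + 0.243 + 0.093 = 0.578; P(X=3, Y ∈ {1, 4, 5}) = 0.061 + 0.093 + 0.009 = 0.163.
P(X=3 | Y ∈ {1, 4, 5}) = 0.163/0.578 = 0.28201.

0.28201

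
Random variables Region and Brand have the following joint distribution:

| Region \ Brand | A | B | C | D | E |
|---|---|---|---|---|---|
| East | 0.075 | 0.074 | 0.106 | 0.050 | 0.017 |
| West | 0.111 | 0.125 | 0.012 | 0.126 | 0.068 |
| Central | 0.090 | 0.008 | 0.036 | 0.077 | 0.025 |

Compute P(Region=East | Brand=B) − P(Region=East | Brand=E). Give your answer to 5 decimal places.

0.20294

P(Brand=B) = 0.074 + 0.125 + 0.008 = 0.207; P(Region=East | Brand=B) = 0.074/0.207 = 0.357488.
P(Brand=E) = 0.017 + 0.068 + 0.025 = 0.110; P(Region=East | Brand=E) = 0.017/0.110 = 0.154545.
Difference = 0.20294.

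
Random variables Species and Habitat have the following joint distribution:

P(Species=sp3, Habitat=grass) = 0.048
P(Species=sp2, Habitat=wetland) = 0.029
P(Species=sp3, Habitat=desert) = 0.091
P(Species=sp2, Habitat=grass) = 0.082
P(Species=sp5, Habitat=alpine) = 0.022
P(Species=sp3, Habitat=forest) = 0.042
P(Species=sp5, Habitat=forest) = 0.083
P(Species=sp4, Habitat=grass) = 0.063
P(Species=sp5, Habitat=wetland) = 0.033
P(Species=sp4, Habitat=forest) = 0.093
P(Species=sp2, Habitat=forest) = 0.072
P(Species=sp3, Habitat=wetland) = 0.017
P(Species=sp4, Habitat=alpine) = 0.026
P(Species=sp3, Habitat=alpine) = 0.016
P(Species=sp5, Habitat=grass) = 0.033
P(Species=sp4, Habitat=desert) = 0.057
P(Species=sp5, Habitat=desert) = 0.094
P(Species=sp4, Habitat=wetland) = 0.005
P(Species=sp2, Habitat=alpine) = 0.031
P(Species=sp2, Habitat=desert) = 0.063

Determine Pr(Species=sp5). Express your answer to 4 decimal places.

P(Species=sp5) = 0.083 + 0.033 + 0.033 + 0.094 + 0.022 = 0.265.

0.2650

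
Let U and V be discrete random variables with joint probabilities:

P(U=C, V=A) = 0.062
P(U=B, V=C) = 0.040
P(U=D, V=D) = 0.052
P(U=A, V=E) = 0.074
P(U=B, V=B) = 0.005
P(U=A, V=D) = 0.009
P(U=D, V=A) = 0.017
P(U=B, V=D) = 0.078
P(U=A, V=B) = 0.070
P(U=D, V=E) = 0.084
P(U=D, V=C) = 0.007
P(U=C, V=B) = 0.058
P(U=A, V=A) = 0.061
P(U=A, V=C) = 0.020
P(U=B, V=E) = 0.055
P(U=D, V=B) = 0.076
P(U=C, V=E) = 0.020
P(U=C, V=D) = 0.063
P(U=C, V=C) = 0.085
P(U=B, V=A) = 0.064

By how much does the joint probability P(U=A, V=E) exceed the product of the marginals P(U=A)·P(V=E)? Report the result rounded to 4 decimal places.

P(U=A) = 0.061 + 0.070 + 0.020 + 0.009 + 0.074 = 0.234.
P(V=E) = 0.074 + 0.055 + 0.020 + 0.084 = 0.233.
P(U=A, V=E) − P(U=A)P(V=E) = 0.074 − 0.234×0.233 = 0.0195.

0.0195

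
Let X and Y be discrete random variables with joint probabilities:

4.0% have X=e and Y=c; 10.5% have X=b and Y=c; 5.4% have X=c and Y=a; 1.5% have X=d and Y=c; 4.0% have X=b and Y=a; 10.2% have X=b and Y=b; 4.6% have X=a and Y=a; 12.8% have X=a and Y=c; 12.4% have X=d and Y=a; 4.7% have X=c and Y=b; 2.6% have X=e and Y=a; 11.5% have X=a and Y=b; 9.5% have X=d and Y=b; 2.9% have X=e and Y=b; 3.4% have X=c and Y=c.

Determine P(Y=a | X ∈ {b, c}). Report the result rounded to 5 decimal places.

P(X=b) = 0.040 + 0.102 + 0.105 = 0.247.
P(X=c) = 0.054 + 0.047 + 0.034 = 0.135.
P(X ∈ {b, c}) = 0.247 + 0.135 = 0.382; P(Y=a, X ∈ {b, c}) = 0.040 + 0.054 = 0.094.
P(Y=a | X ∈ {b, c}) = 0.094/0.382 = 0.24607.

0.24607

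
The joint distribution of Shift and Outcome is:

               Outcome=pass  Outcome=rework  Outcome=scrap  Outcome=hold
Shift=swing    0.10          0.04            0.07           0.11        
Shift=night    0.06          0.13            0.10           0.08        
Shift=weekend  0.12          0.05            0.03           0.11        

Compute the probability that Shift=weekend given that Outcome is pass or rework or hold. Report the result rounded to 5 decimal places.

0.35000

P(Outcome=pass) = 0.10 + 0.06 + 0.12 = 0.28.
P(Outcome=rework) = 0.04 + 0.13 + 0.05 = 0.22.
P(Outcome=hold) = 0.11 + 0.08 + 0.11 = 0.30.
P(Outcome ∈ {pass, rework, hold}) = 0.28 + 0.22 + 0.30 = 0.80; P(Shift=weekend, Outcome ∈ {pass, rework, hold}) = 0.12 + 0.05 + 0.11 = 0.28.
P(Shift=weekend | Outcome ∈ {pass, rework, hold}) = 0.28/0.80 = 0.35000.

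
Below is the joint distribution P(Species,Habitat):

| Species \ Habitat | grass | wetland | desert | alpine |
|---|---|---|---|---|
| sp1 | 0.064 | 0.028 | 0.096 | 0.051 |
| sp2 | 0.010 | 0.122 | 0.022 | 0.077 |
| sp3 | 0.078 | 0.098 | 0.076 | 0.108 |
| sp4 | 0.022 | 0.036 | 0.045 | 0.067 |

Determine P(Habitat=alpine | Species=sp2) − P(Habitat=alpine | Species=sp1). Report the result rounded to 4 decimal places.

P(Species=sp2) = 0.010 + 0.122 + 0.022 + 0.077 = 0.231; P(Habitat=alpine | Species=sp2) = 0.077/0.231 = 0.33333.
P(Species=sp1) = 0.064 + 0.028 + 0.096 + 0.051 = 0.239; P(Habitat=alpine | Species=sp1) = 0.051/0.239 = 0.21339.
Difference = 0.1199.

0.1199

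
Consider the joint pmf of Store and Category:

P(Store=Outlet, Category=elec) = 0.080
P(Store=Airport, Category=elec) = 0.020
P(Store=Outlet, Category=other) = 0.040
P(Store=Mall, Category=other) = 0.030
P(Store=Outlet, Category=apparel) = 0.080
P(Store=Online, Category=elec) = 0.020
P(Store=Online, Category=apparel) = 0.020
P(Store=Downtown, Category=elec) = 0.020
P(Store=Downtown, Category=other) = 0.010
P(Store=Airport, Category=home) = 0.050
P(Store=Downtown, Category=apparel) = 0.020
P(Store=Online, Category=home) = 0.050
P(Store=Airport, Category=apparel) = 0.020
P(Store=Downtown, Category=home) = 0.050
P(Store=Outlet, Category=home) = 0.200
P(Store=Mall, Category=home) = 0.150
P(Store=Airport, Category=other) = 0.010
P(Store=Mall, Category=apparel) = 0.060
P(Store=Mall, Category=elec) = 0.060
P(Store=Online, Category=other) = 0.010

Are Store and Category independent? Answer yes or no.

Every cell satisfies P(Store,Category) = P(Store)·P(Category). For instance P(Store=Downtown) = 0.100, P(Category=other) = 0.100, and 0.100×0.100 = 0.010 matches the joint entry. So Store and Category are independent.

yes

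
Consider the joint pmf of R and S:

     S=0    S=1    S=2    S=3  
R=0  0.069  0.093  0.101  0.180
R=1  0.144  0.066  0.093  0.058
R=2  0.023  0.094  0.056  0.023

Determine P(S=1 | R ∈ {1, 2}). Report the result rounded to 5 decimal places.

0.28725

P(R=1) = 0.144 + 0.066 + 0.093 + 0.058 = 0.361.
P(R=2) = 0.023 + 0.094 + 0.056 + 0.023 = 0.196.
P(R ∈ {1, 2}) = 0.361 + 0.196 = 0.557; P(S=1, R ∈ {1, 2}) = 0.066 + 0.094 = 0.160.
P(S=1 | R ∈ {1, 2}) = 0.160/0.557 = 0.28725.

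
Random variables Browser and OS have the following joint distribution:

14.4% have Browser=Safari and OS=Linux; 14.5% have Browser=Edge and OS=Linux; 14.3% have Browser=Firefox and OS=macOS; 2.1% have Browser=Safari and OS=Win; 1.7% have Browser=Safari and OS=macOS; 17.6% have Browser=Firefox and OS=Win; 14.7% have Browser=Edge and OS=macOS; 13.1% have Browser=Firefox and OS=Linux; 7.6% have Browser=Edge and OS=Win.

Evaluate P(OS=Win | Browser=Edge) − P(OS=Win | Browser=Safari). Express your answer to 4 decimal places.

0.0911

P(Browser=Edge) = 0.076 + 0.147 + 0.145 = 0.368; P(OS=Win | Browser=Edge) = 0.076/0.368 = 0.20652.
P(Browser=Safari) = 0.021 + 0.017 + 0.144 = 0.182; P(OS=Win | Browser=Safari) = 0.021/0.182 = 0.11538.
Difference = 0.0911.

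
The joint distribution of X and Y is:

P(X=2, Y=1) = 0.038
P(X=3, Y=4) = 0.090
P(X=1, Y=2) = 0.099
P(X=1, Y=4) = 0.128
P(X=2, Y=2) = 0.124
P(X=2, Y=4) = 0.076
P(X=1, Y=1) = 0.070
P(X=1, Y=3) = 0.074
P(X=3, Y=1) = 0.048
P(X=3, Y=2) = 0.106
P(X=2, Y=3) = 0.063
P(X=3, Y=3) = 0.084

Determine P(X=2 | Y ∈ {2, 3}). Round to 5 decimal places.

0.34000

P(Y=2) = 0.099 + 0.124 + 0.106 = 0.329.
P(Y=3) = 0.074 + 0.063 + 0.084 = 0.221.
P(Y ∈ {2, 3}) = 0.329 + 0.221 = 0.550; P(X=2, Y ∈ {2, 3}) = 0.124 + 0.063 = 0.187.
P(X=2 | Y ∈ {2, 3}) = 0.187/0.550 = 0.34000.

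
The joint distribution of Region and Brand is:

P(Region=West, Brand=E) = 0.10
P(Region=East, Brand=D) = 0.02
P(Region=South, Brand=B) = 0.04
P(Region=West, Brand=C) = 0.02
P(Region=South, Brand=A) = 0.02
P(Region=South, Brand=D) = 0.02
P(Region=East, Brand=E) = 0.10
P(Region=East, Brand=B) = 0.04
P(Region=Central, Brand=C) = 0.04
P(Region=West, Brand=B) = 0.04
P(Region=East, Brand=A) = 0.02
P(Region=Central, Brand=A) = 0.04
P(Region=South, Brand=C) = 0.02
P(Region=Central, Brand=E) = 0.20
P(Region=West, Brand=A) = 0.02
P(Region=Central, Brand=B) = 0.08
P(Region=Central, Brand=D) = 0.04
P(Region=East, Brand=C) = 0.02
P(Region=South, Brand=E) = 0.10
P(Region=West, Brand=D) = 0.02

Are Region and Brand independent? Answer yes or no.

yes

Every cell satisfies P(Region,Brand) = P(Region)·P(Brand). For instance P(Region=East) = 0.20, P(Brand=D) = 0.10, and 0.20×0.10 = 0.02 matches the joint entry. So Region and Brand are independent.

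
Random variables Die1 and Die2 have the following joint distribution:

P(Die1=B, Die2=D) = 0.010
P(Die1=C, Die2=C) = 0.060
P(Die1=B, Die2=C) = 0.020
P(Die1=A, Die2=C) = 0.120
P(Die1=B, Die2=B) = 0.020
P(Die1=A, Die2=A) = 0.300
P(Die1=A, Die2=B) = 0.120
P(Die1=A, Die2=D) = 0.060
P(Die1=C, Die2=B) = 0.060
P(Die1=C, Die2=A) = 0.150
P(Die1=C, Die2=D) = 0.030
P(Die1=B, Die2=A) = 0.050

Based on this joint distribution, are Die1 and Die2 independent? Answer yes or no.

yes

Every cell satisfies P(Die1,Die2) = P(Die1)·P(Die2). For instance P(Die1=C) = 0.300, P(Die2=A) = 0.500, and 0.300×0.500 = 0.150 matches the joint entry. So Die1 and Die2 are independent.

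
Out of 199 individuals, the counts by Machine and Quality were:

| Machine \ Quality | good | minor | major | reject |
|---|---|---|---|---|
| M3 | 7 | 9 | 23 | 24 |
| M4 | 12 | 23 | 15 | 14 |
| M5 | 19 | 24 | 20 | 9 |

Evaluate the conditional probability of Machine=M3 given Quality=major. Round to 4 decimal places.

Total with Quality=major: 23 + 15 + 20 = 58.
P(Machine=M3 | Quality=major) = 23/58 = 0.3966.

0.3966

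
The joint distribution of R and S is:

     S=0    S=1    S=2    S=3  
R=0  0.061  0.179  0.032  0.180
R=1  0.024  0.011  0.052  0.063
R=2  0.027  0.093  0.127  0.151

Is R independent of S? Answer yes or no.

no

P(R=0) = 0.452 and P(S=2) = 0.211, so their product is 0.09537, but P(R=0, S=2) = 0.032. Since these differ, R and S are not independent.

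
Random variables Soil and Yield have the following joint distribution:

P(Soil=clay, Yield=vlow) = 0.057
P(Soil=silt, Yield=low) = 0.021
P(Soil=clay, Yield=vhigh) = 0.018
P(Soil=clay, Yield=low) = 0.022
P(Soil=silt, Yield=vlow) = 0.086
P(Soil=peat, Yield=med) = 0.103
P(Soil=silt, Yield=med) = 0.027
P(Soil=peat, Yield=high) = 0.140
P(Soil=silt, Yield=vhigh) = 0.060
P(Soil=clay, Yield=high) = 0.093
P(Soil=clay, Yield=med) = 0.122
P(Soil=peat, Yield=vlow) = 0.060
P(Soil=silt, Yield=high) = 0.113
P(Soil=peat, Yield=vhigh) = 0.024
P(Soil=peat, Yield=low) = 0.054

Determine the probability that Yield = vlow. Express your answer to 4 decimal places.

P(Yield=vlow) = 0.057 + 0.086 + 0.060 = 0.203.

0.2030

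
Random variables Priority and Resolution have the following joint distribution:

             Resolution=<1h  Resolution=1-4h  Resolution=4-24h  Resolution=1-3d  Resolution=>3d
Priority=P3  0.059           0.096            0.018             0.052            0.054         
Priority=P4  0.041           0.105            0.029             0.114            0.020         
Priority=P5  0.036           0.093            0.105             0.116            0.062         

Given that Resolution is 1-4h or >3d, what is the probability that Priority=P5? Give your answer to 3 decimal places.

P(Resolution=1-4h) = 0.096 + 0.105 + 0.093 = 0.294.
P(Resolution=>3d) = 0.054 + 0.020 + 0.062 = 0.136.
P(Resolution ∈ {1-4h, >3d}) = 0.294 + 0.136 = 0.430; P(Priority=P5, Resolution ∈ {1-4h, >3d}) = 0.093 + 0.062 = 0.155.
P(Priority=P5 | Resolution ∈ {1-4h, >3d}) = 0.155/0.430 = 0.360.

0.360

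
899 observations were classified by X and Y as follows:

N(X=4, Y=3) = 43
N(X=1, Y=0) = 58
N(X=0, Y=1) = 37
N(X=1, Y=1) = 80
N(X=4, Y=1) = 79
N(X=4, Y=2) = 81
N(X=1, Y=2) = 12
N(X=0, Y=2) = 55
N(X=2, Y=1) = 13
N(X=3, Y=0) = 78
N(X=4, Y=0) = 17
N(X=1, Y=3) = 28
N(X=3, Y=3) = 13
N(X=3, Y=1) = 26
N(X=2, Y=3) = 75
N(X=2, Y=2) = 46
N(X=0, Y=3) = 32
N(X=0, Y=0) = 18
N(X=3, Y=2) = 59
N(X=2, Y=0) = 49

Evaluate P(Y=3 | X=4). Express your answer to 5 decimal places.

0.19545

Total with X=4: 17 + 79 + 81 + 43 = 220.
P(Y=3 | X=4) = 43/220 = 0.19545.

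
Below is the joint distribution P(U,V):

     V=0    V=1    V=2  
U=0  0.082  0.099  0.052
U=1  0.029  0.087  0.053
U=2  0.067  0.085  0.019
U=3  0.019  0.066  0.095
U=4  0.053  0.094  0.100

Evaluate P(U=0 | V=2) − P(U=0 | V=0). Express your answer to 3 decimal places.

P(V=2) = 0.052 + 0.053 + 0.019 + 0.095 + 0.100 = 0.319; P(U=0 | V=2) = 0.052/0.319 = 0.1630.
P(V=0) = 0.082 + 0.029 + 0.067 + 0.019 + 0.053 = 0.250; P(U=0 | V=0) = 0.082/0.250 = 0.3280.
Difference = -0.165.

-0.165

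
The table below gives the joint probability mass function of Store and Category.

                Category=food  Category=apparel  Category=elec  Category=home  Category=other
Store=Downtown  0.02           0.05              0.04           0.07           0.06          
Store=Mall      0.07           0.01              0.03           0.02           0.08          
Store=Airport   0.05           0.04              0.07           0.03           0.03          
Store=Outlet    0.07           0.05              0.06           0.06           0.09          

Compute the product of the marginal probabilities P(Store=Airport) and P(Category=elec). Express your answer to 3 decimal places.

P(Store=Airport) = 0.05 + 0.04 + 0.07 + 0.03 + 0.03 = 0.22.
P(Category=elec) = 0.04 + 0.03 + 0.07 + 0.06 = 0.20.
Product: 0.22 × 0.20 = 0.044.

0.044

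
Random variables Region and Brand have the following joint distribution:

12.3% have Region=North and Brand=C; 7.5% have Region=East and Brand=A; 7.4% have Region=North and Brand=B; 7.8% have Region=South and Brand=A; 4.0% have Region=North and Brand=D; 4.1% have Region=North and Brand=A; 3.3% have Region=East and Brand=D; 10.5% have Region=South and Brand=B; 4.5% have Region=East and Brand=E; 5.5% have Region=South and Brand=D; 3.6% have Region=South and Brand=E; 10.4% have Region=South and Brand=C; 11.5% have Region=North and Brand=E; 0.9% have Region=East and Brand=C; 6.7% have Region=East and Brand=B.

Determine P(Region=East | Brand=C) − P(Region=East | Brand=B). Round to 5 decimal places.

-0.23422

P(Brand=C) = 0.123 + 0.104 + 0.009 = 0.236; P(Region=East | Brand=C) = 0.009/0.236 = 0.038136.
P(Brand=B) = 0.074 + 0.105 + 0.067 = 0.246; P(Region=East | Brand=B) = 0.067/0.246 = 0.272358.
Difference = -0.23422.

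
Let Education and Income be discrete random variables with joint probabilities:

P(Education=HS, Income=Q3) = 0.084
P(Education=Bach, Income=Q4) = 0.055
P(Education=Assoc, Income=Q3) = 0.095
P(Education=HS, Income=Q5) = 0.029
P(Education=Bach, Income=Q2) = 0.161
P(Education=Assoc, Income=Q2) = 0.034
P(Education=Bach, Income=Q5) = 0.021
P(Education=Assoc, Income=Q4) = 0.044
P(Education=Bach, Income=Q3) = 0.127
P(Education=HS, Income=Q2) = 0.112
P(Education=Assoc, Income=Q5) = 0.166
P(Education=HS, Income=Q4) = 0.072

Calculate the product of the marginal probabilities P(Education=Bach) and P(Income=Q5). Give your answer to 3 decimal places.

P(Education=Bach) = 0.161 + 0.127 + 0.055 + 0.021 = 0.364.
P(Income=Q5) = 0.029 + 0.166 + 0.021 = 0.216.
Product: 0.364 × 0.216 = 0.079.

0.079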